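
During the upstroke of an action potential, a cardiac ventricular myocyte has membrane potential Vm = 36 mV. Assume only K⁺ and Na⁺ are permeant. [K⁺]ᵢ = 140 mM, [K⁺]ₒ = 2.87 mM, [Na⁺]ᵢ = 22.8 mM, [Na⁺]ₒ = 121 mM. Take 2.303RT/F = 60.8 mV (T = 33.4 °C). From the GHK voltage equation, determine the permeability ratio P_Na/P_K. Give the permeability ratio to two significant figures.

17

Let α = P_Na/P_K. GHK: Vm = 60.8·log₁₀[(Kₒ + α·Naₒ)/(Kᵢ + α·Naᵢ)].
10^(Vm/60.8) = 10^(36.0/60.8) = 3.9094
So 3.9094·(Kᵢ + α·Naᵢ) = Kₒ + α·Naₒ → α = (3.9094·140.0 − 2.87) / (121.0 − 3.9094·22.8)
α = (547.3 − 2.87) / (121.0 − 89.13) = 544.4/31.87 = 17.08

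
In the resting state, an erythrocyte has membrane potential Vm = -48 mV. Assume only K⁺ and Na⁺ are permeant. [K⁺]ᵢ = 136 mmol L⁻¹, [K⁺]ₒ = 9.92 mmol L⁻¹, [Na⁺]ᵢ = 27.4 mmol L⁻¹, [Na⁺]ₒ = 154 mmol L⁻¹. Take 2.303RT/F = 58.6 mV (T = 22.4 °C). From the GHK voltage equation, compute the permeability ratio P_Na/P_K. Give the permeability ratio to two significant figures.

Let α = P_Na/P_K. GHK: Vm = 58.6·log₁₀[(Kₒ + α·Naₒ)/(Kᵢ + α·Naᵢ)].
10^(Vm/58.6) = 10^(-48.0/58.6) = 0.15167
So 0.15167·(Kᵢ + α·Naᵢ) = Kₒ + α·Naₒ → α = (0.15167·136.0 − 9.92) / (154.0 − 0.15167·27.4)
α = (20.63 − 9.92) / (154.0 − 4.156) = 10.71/149.8 = 0.07145

0.071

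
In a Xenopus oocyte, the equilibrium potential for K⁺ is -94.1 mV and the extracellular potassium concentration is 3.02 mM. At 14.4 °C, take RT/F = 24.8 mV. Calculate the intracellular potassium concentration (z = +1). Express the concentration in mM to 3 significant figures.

134 mM

Nernst: E = (24.8/1) · ln([out]/[in]), so ln([out]/[in]) = -94.1 × 1 / 24.8 = -3.7944.
[out]/[in] = e^(-3.7944) = 0.0225.
[in] = 3.02 / 0.0225 = 134.2 mM.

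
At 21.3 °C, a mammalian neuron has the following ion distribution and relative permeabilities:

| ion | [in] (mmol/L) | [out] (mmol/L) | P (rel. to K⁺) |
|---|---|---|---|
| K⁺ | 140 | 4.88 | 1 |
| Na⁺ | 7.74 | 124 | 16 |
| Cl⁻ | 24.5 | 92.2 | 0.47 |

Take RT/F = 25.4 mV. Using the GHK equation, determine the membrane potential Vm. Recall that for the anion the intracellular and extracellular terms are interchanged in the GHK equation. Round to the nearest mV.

Vm = 25.4 · ln[(Σ P·[cation]ₒ + Σ P·[anion]ᵢ) / (Σ P·[cation]ᵢ + Σ P·[anion]ₒ)]
Numerator = 1×4.88 + 16×124 + 0.47×24.5 = 2000
Denominator = 1×140 + 16×7.74 + 0.47×92.2 = 307.2
Vm = 25.4 · ln(6.5123) = 25.4 × (1.8737) = 47.59 mV

48 mV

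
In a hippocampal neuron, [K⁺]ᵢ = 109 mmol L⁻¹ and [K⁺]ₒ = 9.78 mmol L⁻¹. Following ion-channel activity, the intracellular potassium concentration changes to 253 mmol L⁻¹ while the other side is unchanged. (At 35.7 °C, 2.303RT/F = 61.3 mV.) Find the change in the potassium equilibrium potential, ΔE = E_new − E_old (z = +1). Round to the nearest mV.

-22 mV

E_old = (61.3/1)·log₁₀(9.78/109) = -64.19 mV
E_new = (61.3/1)·log₁₀(9.78/253) = -86.60 mV
ΔE = -86.60 − (-64.19) = -22.42 mV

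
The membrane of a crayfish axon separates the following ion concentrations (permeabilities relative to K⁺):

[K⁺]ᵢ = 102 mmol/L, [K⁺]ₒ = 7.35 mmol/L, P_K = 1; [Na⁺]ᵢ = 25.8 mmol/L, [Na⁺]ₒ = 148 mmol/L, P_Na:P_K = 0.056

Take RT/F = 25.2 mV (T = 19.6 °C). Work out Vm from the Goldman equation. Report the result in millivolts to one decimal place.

Vm = 25.2 · ln[(Σ P·[cation]ₒ + Σ P·[anion]ᵢ) / (Σ P·[cation]ᵢ + Σ P·[anion]ₒ)]
Numerator = 1×7.35 + 0.056×148 = 15.64
Denominator = 1×102 + 0.056×25.8 = 103.4
Vm = 25.2 · ln(0.15117) = 25.2 × (-1.8893) = -47.61 mV

-47.6 mV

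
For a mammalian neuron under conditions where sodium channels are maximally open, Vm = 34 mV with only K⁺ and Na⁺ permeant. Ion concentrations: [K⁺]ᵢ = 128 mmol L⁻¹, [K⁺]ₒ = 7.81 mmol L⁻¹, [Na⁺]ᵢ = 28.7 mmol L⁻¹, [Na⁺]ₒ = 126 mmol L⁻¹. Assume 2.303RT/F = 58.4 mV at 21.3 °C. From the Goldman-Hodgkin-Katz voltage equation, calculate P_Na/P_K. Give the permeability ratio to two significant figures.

Let α = P_Na/P_K. GHK: Vm = 58.4·log₁₀[(Kₒ + α·Naₒ)/(Kᵢ + α·Naᵢ)].
10^(Vm/58.4) = 10^(34.0/58.4) = 3.8211
So 3.8211·(Kᵢ + α·Naᵢ) = Kₒ + α·Naₒ → α = (3.8211·128.0 − 7.81) / (126.0 − 3.8211·28.7)
α = (489.1 − 7.81) / (126.0 − 109.7) = 481.3/16.33 = 29.47

29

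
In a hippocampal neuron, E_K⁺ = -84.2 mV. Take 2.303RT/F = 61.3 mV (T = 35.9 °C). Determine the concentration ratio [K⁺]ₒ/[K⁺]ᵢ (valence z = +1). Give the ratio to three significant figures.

log₁₀([out]/[in]) = E·z/(61.3) = -84.2 × 1 / 61.3 = -1.3736
[out]/[in] = 10^(-1.3736) = 0.04231

0.0423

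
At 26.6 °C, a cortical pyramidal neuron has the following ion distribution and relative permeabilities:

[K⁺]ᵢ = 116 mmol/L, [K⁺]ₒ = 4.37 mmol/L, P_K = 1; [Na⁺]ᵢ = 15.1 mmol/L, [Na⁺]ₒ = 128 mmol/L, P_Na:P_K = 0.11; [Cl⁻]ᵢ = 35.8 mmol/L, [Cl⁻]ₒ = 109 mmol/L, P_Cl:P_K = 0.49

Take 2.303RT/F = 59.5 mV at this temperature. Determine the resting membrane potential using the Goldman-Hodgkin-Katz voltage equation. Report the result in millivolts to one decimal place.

-40.3 mV

Vm = 59.5 · log₁₀[(Σ P·[cation]ₒ + Σ P·[anion]ᵢ) / (Σ P·[cation]ᵢ + Σ P·[anion]ₒ)]
Numerator = 1×4.37 + 0.11×128 + 0.49×35.8 = 35.99
Denominator = 1×116 + 0.11×15.1 + 0.49×109 = 171.1
Vm = 59.5 · log₁₀(0.21039) = 59.5 × (-0.6770) = -40.28 mV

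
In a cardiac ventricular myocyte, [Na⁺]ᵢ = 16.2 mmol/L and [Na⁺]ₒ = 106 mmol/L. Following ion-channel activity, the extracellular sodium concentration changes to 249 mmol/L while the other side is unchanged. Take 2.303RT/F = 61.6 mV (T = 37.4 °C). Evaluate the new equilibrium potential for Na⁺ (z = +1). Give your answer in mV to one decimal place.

73.1 mV

After the shift: [Na⁺]_out = 249, [Na⁺]_in = 16.2 mmol/L.
E_new = (61.6/1)·log₁₀(249/16.2) = 61.60 · (1.1867) = 73.10 mV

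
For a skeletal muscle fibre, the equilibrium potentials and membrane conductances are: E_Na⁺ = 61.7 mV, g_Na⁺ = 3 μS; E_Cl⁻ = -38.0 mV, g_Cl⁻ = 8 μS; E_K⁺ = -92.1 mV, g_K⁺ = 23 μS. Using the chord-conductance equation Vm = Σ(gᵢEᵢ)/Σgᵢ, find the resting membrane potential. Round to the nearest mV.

Σ gᵢEᵢ = 3·(61.7) + 8·(-38.0) + 23·(-92.1) = -2237.20
Σ gᵢ = 3 + 8 + 23 = 34
Vm = -2237.20 / 34 = -65.80 mV

-66 mV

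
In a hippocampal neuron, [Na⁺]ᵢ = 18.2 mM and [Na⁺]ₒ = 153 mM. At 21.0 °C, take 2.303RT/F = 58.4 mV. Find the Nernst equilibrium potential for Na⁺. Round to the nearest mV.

E = (58.4/z) · log₁₀([Na⁺]_out/[Na⁺]_in) with z = +1.
= (58.4/1) · log₁₀(153/18.2) = 58.40 · log₁₀(8.407)
= 58.40 · (0.9246) = 54.00 mV

54 mV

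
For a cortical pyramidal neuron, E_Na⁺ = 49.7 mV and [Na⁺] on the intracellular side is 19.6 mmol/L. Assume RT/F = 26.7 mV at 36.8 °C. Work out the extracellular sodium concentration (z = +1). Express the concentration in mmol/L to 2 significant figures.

Nernst: E = (26.7/1) · ln([out]/[in]), so ln([out]/[in]) = 49.7 × 1 / 26.7 = 1.8614.
[out]/[in] = e^(1.8614) = 6.433.
[out] = 6.433 × 19.6 = 126.1 mmol/L.

130 mmol/L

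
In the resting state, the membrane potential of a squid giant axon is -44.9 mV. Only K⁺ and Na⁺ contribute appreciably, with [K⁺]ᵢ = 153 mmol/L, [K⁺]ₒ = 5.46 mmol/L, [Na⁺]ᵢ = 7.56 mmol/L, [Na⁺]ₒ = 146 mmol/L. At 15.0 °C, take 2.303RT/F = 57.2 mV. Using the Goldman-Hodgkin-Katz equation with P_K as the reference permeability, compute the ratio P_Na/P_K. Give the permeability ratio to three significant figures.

0.136

Let α = P_Na/P_K. GHK: Vm = 57.2·log₁₀[(Kₒ + α·Naₒ)/(Kᵢ + α·Naᵢ)].
10^(Vm/57.2) = 10^(-44.9/57.2) = 0.16407
So 0.16407·(Kᵢ + α·Naᵢ) = Kₒ + α·Naₒ → α = (0.16407·153.0 − 5.46) / (146.0 − 0.16407·7.56)
α = (25.1 − 5.46) / (146.0 − 1.24) = 19.64/144.8 = 0.1357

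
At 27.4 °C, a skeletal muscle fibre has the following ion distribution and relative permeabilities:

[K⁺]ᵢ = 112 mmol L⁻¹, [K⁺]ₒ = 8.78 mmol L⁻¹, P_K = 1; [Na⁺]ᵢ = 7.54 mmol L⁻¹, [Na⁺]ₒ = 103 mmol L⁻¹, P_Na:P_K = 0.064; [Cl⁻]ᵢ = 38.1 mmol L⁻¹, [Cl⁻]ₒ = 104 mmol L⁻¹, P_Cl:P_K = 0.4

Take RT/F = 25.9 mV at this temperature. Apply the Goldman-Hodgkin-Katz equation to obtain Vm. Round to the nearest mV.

-42 mV

Vm = 25.9 · ln[(Σ P·[cation]ₒ + Σ P·[anion]ᵢ) / (Σ P·[cation]ᵢ + Σ P·[anion]ₒ)]
Numerator = 1×8.78 + 0.064×103 + 0.4×38.1 = 30.61
Denominator = 1×112 + 0.064×7.54 + 0.4×104 = 154.1
Vm = 25.9 · ln(0.19867) = 25.9 × (-1.6161) = -41.86 mV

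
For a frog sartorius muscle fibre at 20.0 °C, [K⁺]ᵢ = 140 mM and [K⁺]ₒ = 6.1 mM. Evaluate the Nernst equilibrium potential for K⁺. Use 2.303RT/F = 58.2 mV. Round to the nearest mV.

-79 mV

E = (58.2/z) · log₁₀([K⁺]_out/[K⁺]_in) with z = +1.
= (58.2/1) · log₁₀(6.1/140) = 58.20 · log₁₀(0.04357)
= 58.20 · (-1.3608) = -79.20 mV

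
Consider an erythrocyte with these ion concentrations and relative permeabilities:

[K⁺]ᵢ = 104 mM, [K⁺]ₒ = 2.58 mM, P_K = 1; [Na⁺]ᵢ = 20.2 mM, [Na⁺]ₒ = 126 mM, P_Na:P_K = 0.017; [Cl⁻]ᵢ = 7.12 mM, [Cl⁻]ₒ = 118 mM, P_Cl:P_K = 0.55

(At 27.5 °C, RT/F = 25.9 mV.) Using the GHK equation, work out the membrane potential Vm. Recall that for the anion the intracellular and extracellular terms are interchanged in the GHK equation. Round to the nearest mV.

Vm = 25.9 · ln[(Σ P·[cation]ₒ + Σ P·[anion]ᵢ) / (Σ P·[cation]ᵢ + Σ P·[anion]ₒ)]
Numerator = 1×2.58 + 0.017×126 + 0.55×7.12 = 8.638
Denominator = 1×104 + 0.017×20.2 + 0.55×118 = 169.2
Vm = 25.9 · ln(0.051039) = 25.9 × (-2.9752) = -77.06 mV

-77 mV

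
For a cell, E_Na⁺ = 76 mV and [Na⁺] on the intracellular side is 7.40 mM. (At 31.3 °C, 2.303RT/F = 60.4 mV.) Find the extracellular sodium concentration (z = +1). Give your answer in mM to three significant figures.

134 mM

Nernst: E = (60.4/1) · log₁₀([out]/[in]), so log₁₀([out]/[in]) = 76.0 × 1 / 60.4 = 1.2583.
[out]/[in] = 10^(1.2583) = 18.13.
[out] = 18.13 × 7.40 = 134.1 mM.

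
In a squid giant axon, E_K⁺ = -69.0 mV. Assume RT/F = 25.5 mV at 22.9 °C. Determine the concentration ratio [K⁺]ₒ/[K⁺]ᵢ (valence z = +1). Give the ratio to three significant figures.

0.0668

ln([out]/[in]) = E·z/(25.5) = -69.0 × 1 / 25.5 = -2.7059
[out]/[in] = e^(-2.7059) = 0.06681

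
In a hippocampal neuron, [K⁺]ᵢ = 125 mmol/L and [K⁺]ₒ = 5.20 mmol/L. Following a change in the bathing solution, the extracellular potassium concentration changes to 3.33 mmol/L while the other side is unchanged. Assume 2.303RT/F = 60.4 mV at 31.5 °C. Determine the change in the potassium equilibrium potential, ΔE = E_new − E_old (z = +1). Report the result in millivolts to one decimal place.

-11.7 mV

E_old = (60.4/1)·log₁₀(5.20/125) = -83.41 mV
E_new = (60.4/1)·log₁₀(3.33/125) = -95.10 mV
ΔE = -95.10 − (-83.41) = -11.69 mV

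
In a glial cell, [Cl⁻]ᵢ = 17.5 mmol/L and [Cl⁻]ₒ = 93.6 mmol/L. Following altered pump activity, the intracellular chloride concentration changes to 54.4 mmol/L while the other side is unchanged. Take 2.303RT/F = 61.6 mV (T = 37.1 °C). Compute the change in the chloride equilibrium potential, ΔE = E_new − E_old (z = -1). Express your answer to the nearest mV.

E_old = (61.6/-1)·log₁₀(93.6/17.5) = -44.86 mV
E_new = (61.6/-1)·log₁₀(93.6/54.4) = -14.52 mV
ΔE = -14.52 − (-44.86) = 30.34 mV

30 mV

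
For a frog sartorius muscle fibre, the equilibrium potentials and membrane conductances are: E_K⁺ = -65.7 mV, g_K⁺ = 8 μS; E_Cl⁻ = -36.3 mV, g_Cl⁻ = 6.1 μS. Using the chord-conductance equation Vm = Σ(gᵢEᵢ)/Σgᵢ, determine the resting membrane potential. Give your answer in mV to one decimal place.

Σ gᵢEᵢ = 8·(-65.7) + 6.1·(-36.3) = -747.03
Σ gᵢ = 8 + 6.1 = 14.1
Vm = -747.03 / 14.1 = -52.98 mV

-53.0 mV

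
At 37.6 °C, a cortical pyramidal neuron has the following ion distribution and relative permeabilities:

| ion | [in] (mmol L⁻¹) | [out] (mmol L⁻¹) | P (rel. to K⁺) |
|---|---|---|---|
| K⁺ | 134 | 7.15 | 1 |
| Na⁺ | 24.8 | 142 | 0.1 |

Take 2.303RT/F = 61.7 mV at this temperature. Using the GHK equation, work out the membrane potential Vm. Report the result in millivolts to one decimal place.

Vm = 61.7 · log₁₀[(Σ P·[cation]ₒ + Σ P·[anion]ᵢ) / (Σ P·[cation]ᵢ + Σ P·[anion]ₒ)]
Numerator = 1×7.15 + 0.1×142 = 21.35
Denominator = 1×134 + 0.1×24.8 = 136.5
Vm = 61.7 · log₁₀(0.15643) = 61.7 × (-0.8057) = -49.71 mV

-49.7 mV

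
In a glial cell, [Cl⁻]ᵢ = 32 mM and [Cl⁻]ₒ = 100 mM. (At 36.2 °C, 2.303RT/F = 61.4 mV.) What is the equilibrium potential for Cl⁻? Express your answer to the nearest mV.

-30 mV

E = (61.4/z) · log₁₀([Cl⁻]_out/[Cl⁻]_in) with z = -1.
For an anion, dividing by z = -1 reverses the sign.
= (61.4/-1) · log₁₀(100/32) = -61.40 · log₁₀(3.125)
= -61.40 · (0.4949) = -30.38 mV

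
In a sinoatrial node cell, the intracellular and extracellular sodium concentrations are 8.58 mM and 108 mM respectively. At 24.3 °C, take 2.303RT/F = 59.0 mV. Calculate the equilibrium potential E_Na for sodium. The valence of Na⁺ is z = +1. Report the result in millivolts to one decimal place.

64.9 mV

E = (59.0/z) · log₁₀([Na⁺]_out/[Na⁺]_in) with z = +1.
= (59.0/1) · log₁₀(108/8.58) = 59.00 · log₁₀(12.59)
= 59.00 · (1.0999) = 64.90 mV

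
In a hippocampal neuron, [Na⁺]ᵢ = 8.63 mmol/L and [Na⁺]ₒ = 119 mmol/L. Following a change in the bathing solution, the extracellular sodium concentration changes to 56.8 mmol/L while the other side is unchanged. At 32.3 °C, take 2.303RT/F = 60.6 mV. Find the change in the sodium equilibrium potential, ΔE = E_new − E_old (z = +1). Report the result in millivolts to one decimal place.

-19.5 mV

E_old = (60.6/1)·log₁₀(119/8.63) = 69.06 mV
E_new = (60.6/1)·log₁₀(56.8/8.63) = 49.59 mV
ΔE = 49.59 − (69.06) = -19.46 mV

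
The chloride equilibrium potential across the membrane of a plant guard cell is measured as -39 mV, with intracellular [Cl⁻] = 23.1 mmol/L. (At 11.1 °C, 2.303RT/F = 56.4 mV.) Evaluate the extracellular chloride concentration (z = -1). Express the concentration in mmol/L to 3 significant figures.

Nernst: E = (56.4/-1) · log₁₀([out]/[in]), so log₁₀([out]/[in]) = -39.0 × -1 / 56.4 = 0.6915.
[out]/[in] = 10^(0.6915) = 4.915.
[out] = 4.915 × 23.1 = 113.5 mmol/L.

114 mmol/L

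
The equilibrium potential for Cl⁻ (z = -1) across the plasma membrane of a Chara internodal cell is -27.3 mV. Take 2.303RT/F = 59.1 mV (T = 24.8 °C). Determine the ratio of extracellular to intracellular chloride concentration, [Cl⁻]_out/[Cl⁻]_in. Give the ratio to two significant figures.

2.9

log₁₀([out]/[in]) = E·z/(59.1) = -27.3 × -1 / 59.1 = 0.4619
[out]/[in] = 10^(0.4619) = 2.897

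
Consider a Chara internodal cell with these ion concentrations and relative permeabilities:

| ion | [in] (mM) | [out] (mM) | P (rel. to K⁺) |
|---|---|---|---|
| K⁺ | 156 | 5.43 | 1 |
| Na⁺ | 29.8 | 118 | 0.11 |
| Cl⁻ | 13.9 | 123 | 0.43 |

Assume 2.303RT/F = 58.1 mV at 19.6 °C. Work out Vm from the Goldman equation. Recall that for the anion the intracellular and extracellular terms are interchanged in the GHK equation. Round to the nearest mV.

-55 mV

Vm = 58.1 · log₁₀[(Σ P·[cation]ₒ + Σ P·[anion]ᵢ) / (Σ P·[cation]ᵢ + Σ P·[anion]ₒ)]
Numerator = 1×5.43 + 0.11×118 + 0.43×13.9 = 24.39
Denominator = 1×156 + 0.11×29.8 + 0.43×123 = 212.2
Vm = 58.1 · log₁₀(0.11494) = 58.1 × (-0.9395) = -54.59 mV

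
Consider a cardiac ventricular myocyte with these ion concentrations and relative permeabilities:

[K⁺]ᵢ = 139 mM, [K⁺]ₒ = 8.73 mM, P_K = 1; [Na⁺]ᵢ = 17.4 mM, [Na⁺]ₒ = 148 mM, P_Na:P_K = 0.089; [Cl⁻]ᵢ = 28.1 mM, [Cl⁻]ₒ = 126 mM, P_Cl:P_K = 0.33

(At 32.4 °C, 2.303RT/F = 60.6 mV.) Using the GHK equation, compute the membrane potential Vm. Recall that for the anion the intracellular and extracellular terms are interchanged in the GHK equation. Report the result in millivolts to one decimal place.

Vm = 60.6 · log₁₀[(Σ P·[cation]ₒ + Σ P·[anion]ᵢ) / (Σ P·[cation]ᵢ + Σ P·[anion]ₒ)]
Numerator = 1×8.73 + 0.089×148 + 0.33×28.1 = 31.18
Denominator = 1×139 + 0.089×17.4 + 0.33×126 = 182.1
Vm = 60.6 · log₁₀(0.17117) = 60.6 × (-0.7666) = -46.45 mV

-46.5 mV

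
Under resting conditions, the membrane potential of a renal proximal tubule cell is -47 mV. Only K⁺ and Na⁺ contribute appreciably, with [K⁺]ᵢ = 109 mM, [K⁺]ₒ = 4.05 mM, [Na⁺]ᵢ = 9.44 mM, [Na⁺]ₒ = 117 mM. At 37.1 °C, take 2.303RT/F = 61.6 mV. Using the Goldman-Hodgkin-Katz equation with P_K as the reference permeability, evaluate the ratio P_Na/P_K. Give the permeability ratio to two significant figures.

0.13

Let α = P_Na/P_K. GHK: Vm = 61.6·log₁₀[(Kₒ + α·Naₒ)/(Kᵢ + α·Naᵢ)].
10^(Vm/61.6) = 10^(-47.0/61.6) = 0.17259
So 0.17259·(Kᵢ + α·Naᵢ) = Kₒ + α·Naₒ → α = (0.17259·109.0 − 4.05) / (117.0 − 0.17259·9.44)
α = (18.81 − 4.05) / (117.0 − 1.629) = 14.76/115.4 = 0.128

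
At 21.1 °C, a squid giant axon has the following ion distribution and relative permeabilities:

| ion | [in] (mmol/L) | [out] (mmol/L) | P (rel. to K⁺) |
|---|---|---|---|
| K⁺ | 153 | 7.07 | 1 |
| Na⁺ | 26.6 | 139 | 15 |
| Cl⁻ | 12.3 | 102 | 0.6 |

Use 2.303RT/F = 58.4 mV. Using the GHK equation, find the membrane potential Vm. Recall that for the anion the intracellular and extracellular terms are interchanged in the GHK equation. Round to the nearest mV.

31 mV

Vm = 58.4 · log₁₀[(Σ P·[cation]ₒ + Σ P·[anion]ᵢ) / (Σ P·[cation]ᵢ + Σ P·[anion]ₒ)]
Numerator = 1×7.07 + 15×139 + 0.6×12.3 = 2099
Denominator = 1×153 + 15×26.6 + 0.6×102 = 613.2
Vm = 58.4 · log₁₀(3.4238) = 58.4 × (0.5345) = 31.21 mV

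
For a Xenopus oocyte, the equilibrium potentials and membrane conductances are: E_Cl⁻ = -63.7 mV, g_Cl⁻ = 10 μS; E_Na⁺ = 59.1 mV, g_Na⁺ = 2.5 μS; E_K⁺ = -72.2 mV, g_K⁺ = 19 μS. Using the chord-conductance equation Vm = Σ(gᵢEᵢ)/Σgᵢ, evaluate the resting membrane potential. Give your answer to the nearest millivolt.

-59 mV

Σ gᵢEᵢ = 10·(-63.7) + 2.5·(59.1) + 19·(-72.2) = -1861.05
Σ gᵢ = 10 + 2.5 + 19 = 31.5
Vm = -1861.05 / 31.5 = -59.08 mV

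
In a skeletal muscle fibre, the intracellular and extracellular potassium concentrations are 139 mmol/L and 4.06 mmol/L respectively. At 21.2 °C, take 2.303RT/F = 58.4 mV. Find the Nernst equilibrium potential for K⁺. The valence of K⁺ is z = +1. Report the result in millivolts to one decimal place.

E = (58.4/z) · log₁₀([K⁺]_out/[K⁺]_in) with z = +1.
= (58.4/1) · log₁₀(4.06/139) = 58.40 · log₁₀(0.02921)
= 58.40 · (-1.5345) = -89.61 mV

-89.6 mV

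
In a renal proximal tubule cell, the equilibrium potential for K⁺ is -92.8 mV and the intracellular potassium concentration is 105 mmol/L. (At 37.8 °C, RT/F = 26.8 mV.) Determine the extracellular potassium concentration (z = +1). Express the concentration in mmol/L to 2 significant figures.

Nernst: E = (26.8/1) · ln([out]/[in]), so ln([out]/[in]) = -92.8 × 1 / 26.8 = -3.4627.
[out]/[in] = e^(-3.4627) = 0.03135.
[out] = 0.03135 × 105 = 3.291 mmol/L.

3.3 mmol/L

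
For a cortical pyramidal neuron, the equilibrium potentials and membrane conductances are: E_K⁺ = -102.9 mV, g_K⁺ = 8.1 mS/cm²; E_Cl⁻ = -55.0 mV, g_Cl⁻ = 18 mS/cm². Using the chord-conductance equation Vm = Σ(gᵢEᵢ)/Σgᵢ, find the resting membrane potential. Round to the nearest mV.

-70 mV

Σ gᵢEᵢ = 8.1·(-102.9) + 18·(-55.0) = -1823.49
Σ gᵢ = 8.1 + 18 = 26.1
Vm = -1823.49 / 26.1 = -69.87 mV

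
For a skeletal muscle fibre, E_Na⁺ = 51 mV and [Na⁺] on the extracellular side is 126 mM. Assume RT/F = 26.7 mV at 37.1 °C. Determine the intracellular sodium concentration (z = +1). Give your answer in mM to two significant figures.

19 mM

Nernst: E = (26.7/1) · ln([out]/[in]), so ln([out]/[in]) = 51.0 × 1 / 26.7 = 1.9101.
[out]/[in] = e^(1.9101) = 6.754.
[in] = 126 / 6.754 = 18.66 mM.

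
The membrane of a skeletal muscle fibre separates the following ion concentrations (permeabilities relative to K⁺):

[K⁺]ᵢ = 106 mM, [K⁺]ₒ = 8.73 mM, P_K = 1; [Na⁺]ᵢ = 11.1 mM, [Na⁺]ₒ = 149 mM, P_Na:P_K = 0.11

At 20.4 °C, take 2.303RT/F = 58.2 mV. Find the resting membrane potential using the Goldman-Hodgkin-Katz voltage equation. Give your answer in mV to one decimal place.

-36.7 mV

Vm = 58.2 · log₁₀[(Σ P·[cation]ₒ + Σ P·[anion]ᵢ) / (Σ P·[cation]ᵢ + Σ P·[anion]ₒ)]
Numerator = 1×8.73 + 0.11×149 = 25.12
Denominator = 1×106 + 0.11×11.1 = 107.2
Vm = 58.2 · log₁₀(0.23428) = 58.2 × (-0.6303) = -36.68 mV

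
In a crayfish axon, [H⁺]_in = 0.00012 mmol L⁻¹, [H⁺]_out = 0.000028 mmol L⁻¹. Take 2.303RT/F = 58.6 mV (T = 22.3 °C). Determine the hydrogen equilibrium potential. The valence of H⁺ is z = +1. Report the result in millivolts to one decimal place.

E = (58.6/z) · log₁₀([H⁺]_out/[H⁺]_in) with z = +1.
= (58.6/1) · log₁₀(0.000028/0.00012) = 58.60 · log₁₀(0.2333)
= 58.60 · (-0.6320) = -37.04 mV

-37.0 mV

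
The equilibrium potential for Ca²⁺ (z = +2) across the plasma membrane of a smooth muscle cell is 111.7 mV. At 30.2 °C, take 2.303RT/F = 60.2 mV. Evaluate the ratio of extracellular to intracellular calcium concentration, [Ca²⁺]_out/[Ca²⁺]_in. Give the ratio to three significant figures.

log₁₀([out]/[in]) = E·z/(60.2) = 111.7 × 2 / 60.2 = 3.7110
[out]/[in] = 10^(3.7110) = 5140

5140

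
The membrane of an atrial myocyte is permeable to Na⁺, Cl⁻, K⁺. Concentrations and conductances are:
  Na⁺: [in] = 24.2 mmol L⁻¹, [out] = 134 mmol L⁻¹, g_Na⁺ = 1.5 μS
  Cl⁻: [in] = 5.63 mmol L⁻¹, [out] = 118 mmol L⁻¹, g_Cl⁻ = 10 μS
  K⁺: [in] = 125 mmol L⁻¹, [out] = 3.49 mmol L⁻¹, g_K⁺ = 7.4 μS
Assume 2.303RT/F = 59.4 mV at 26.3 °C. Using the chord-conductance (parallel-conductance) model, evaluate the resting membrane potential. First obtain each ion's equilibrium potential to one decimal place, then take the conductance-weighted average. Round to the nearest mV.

E_Na⁺ = (59.4/1)·log₁₀(134/24.2) = 44.2 mV
E_Cl⁻ = (59.4/-1)·log₁₀(118/5.63) = -78.5 mV
E_K⁺ = (59.4/1)·log₁₀(3.49/125) = -92.3 mV
Vm = (Σ gᵢEᵢ)/(Σ gᵢ) = (1.5·44.2 + 10·-78.5 + 7.4·-92.3) / (1.5 + 10 + 7.4)
= -1401.72 / 18.9 = -74.17 mV

-74 mV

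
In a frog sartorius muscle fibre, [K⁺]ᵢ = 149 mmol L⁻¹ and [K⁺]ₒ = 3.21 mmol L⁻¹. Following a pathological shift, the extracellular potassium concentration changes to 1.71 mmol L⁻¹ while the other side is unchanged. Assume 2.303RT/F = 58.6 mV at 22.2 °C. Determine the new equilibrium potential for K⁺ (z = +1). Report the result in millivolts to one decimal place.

After the shift: [K⁺]_out = 1.71, [K⁺]_in = 149 mmol L⁻¹.
E_new = (58.6/1)·log₁₀(1.71/149) = 58.60 · (-1.9402) = -113.70 mV

-113.7 mV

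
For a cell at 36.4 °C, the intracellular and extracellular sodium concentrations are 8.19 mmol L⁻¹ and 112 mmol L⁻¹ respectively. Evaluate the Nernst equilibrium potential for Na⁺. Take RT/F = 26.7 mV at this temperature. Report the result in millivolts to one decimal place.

69.8 mV

E = (26.7/z) · ln([Na⁺]_out/[Na⁺]_in) with z = +1.
= (26.7/1) · ln(112/8.19) = 26.70 · ln(13.68)
= 26.70 · (2.6156) = 69.84 mV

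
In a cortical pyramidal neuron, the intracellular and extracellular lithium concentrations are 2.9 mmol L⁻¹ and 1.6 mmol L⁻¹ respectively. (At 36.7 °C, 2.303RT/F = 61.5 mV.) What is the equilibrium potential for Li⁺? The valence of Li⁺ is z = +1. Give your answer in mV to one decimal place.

E = (61.5/z) · log₁₀([Li⁺]_out/[Li⁺]_in) with z = +1.
= (61.5/1) · log₁₀(1.6/2.9) = 61.50 · log₁₀(0.5517)
= 61.50 · (-0.2583) = -15.88 mV

-15.9 mV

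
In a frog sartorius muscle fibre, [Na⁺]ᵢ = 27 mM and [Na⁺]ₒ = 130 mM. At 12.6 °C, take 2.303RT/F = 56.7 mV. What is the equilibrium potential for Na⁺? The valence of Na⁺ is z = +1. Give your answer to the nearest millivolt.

39 mV

E = (56.7/z) · log₁₀([Na⁺]_out/[Na⁺]_in) with z = +1.
= (56.7/1) · log₁₀(130/27) = 56.70 · log₁₀(4.815)
= 56.70 · (0.6826) = 38.70 mV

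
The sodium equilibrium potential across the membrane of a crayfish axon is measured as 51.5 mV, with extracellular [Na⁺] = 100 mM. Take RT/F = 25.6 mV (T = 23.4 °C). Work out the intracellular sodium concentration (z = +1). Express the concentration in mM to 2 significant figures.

13 mM

Nernst: E = (25.6/1) · ln([out]/[in]), so ln([out]/[in]) = 51.5 × 1 / 25.6 = 2.0117.
[out]/[in] = e^(2.0117) = 7.476.
[in] = 100 / 7.476 = 13.38 mM.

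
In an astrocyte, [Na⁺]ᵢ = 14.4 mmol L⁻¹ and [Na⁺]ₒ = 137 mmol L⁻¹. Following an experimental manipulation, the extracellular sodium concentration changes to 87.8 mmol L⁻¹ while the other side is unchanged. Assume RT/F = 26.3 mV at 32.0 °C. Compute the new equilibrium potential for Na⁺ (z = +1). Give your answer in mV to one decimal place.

After the shift: [Na⁺]_out = 87.8, [Na⁺]_in = 14.4 mmol L⁻¹.
E_new = (26.3/1)·ln(87.8/14.4) = 26.30 · (1.8078) = 47.55 mV

47.5 mV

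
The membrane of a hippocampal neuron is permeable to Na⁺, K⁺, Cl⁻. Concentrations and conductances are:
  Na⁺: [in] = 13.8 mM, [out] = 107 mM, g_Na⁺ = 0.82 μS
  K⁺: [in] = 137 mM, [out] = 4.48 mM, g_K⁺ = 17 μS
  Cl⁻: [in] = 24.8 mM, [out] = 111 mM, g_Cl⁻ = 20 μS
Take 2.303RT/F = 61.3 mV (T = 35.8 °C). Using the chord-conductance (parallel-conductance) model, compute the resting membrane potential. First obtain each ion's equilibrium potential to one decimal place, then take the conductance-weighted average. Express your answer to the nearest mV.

-61 mV

E_Na⁺ = (61.3/1)·log₁₀(107/13.8) = 54.5 mV
E_K⁺ = (61.3/1)·log₁₀(4.48/137) = -91.1 mV
E_Cl⁻ = (61.3/-1)·log₁₀(111/24.8) = -39.9 mV
Vm = (Σ gᵢEᵢ)/(Σ gᵢ) = (0.82·54.5 + 17·-91.1 + 20·-39.9) / (0.82 + 17 + 20)
= -2302.01 / 37.82 = -60.87 mV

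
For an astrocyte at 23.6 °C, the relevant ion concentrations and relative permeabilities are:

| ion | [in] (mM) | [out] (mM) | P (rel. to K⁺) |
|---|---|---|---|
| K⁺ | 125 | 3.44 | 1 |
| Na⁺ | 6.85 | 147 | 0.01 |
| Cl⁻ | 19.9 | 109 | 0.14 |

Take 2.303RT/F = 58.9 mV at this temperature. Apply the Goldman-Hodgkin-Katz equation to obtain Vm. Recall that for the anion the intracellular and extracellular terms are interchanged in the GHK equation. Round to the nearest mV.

-74 mV

Vm = 58.9 · log₁₀[(Σ P·[cation]ₒ + Σ P·[anion]ᵢ) / (Σ P·[cation]ᵢ + Σ P·[anion]ₒ)]
Numerator = 1×3.44 + 0.01×147 + 0.14×19.9 = 7.696
Denominator = 1×125 + 0.01×6.85 + 0.14×109 = 140.3
Vm = 58.9 · log₁₀(0.054843) = 58.9 × (-1.2609) = -74.27 mV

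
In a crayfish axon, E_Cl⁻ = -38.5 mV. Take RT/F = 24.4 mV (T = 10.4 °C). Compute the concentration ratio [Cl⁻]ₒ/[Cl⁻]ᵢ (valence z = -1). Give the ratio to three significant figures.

ln([out]/[in]) = E·z/(24.4) = -38.5 × -1 / 24.4 = 1.5779
[out]/[in] = e^(1.5779) = 4.845

4.84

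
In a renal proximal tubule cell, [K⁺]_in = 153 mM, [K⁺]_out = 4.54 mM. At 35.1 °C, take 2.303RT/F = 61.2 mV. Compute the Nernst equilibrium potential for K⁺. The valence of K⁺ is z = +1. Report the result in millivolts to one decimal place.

E = (61.2/z) · log₁₀([K⁺]_out/[K⁺]_in) with z = +1.
= (61.2/1) · log₁₀(4.54/153) = 61.20 · log₁₀(0.02967)
= 61.20 · (-1.5276) = -93.49 mV

-93.5 mV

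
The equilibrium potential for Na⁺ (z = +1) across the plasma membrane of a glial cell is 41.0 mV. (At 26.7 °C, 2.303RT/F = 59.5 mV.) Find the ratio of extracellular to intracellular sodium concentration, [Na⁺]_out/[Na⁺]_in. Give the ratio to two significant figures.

4.9

log₁₀([out]/[in]) = E·z/(59.5) = 41.0 × 1 / 59.5 = 0.6891
[out]/[in] = 10^(0.6891) = 4.887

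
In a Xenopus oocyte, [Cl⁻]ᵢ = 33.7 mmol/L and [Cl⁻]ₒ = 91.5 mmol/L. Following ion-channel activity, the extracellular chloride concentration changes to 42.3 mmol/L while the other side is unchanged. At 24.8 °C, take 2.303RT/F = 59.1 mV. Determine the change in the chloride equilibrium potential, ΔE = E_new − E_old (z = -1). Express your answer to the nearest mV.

20 mV

E_old = (59.1/-1)·log₁₀(91.5/33.7) = -25.64 mV
E_new = (59.1/-1)·log₁₀(42.3/33.7) = -5.83 mV
ΔE = -5.83 − (-25.64) = 19.80 mV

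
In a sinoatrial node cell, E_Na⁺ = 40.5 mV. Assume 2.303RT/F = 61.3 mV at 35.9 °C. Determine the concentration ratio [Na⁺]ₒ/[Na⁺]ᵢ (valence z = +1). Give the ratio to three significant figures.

4.58

log₁₀([out]/[in]) = E·z/(61.3) = 40.5 × 1 / 61.3 = 0.6607
[out]/[in] = 10^(0.6607) = 4.578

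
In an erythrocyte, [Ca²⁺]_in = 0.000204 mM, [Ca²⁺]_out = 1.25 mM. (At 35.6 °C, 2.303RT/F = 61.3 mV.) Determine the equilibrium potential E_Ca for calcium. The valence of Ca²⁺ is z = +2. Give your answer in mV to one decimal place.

E = (61.3/z) · log₁₀([Ca²⁺]_out/[Ca²⁺]_in) with z = +2.
= (61.3/2) · log₁₀(1.25/0.000204) = 30.65 · log₁₀(6127)
= 30.65 · (3.7873) = 116.08 mV

116.1 mV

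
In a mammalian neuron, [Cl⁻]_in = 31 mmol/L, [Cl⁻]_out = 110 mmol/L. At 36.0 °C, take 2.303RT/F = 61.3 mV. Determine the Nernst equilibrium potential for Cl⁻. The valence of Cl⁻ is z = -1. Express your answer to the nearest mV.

E = (61.3/z) · log₁₀([Cl⁻]_out/[Cl⁻]_in) with z = -1.
For an anion, dividing by z = -1 reverses the sign.
= (61.3/-1) · log₁₀(110/31) = -61.30 · log₁₀(3.548)
= -61.30 · (0.5500) = -33.72 mV

-34 mV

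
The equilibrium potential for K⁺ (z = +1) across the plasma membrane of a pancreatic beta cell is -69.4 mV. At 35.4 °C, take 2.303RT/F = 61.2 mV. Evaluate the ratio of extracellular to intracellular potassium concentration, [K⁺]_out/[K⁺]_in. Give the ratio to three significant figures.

log₁₀([out]/[in]) = E·z/(61.2) = -69.4 × 1 / 61.2 = -1.1340
[out]/[in] = 10^(-1.1340) = 0.07345

0.0735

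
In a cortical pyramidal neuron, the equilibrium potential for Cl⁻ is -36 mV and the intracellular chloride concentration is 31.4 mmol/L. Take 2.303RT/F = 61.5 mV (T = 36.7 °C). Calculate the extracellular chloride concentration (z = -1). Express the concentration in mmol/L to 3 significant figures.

Nernst: E = (61.5/-1) · log₁₀([out]/[in]), so log₁₀([out]/[in]) = -36.0 × -1 / 61.5 = 0.5854.
[out]/[in] = 10^(0.5854) = 3.849.
[out] = 3.849 × 31.4 = 120.9 mmol/L.

121 mmol/L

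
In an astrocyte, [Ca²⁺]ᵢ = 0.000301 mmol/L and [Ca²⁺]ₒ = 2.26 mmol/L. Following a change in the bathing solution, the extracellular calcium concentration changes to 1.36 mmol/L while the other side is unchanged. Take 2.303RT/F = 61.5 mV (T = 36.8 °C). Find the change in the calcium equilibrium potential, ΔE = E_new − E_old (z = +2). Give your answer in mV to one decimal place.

-6.8 mV

E_old = (61.5/2)·log₁₀(2.26/0.000301) = 119.17 mV
E_new = (61.5/2)·log₁₀(1.36/0.000301) = 112.39 mV
ΔE = 112.39 − (119.17) = -6.78 mV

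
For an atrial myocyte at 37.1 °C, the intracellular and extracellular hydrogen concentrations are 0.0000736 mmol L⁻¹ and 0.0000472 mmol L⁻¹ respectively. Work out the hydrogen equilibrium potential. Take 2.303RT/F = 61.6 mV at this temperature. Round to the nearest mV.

-12 mV

E = (61.6/z) · log₁₀([H⁺]_out/[H⁺]_in) with z = +1.
= (61.6/1) · log₁₀(0.0000472/0.0000736) = 61.60 · log₁₀(0.6413)
= 61.60 · (-0.1929) = -11.88 mV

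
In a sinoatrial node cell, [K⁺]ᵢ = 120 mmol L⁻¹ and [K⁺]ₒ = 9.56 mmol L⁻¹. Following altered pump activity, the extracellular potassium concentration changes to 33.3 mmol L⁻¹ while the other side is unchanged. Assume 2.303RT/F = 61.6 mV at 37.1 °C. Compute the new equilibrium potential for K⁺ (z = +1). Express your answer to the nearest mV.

-34 mV

After the shift: [K⁺]_out = 33.3, [K⁺]_in = 120 mmol L⁻¹.
E_new = (61.6/1)·log₁₀(33.3/120) = 61.60 · (-0.5567) = -34.29 mV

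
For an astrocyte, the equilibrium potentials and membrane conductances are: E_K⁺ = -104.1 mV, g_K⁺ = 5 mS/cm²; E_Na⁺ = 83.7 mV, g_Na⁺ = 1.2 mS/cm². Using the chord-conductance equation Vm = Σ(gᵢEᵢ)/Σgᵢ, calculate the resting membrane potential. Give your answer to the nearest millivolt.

Σ gᵢEᵢ = 5·(-104.1) + 1.2·(83.7) = -420.06
Σ gᵢ = 5 + 1.2 = 6.2
Vm = -420.06 / 6.2 = -67.75 mV

-68 mV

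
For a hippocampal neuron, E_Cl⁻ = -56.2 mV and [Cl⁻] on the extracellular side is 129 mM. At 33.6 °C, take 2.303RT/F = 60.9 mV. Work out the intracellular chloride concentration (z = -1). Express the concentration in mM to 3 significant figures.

Nernst: E = (60.9/-1) · log₁₀([out]/[in]), so log₁₀([out]/[in]) = -56.2 × -1 / 60.9 = 0.9228.
[out]/[in] = 10^(0.9228) = 8.372.
[in] = 129 / 8.372 = 15.41 mM.

15.4 mM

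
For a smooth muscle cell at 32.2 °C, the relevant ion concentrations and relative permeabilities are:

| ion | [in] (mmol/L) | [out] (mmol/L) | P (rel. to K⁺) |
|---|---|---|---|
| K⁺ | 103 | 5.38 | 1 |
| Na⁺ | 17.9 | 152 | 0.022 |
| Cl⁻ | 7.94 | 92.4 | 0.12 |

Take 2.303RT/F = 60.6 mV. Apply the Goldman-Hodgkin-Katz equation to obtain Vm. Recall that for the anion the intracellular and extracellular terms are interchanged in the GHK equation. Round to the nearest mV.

-65 mV

Vm = 60.6 · log₁₀[(Σ P·[cation]ₒ + Σ P·[anion]ᵢ) / (Σ P·[cation]ᵢ + Σ P·[anion]ₒ)]
Numerator = 1×5.38 + 0.022×152 + 0.12×7.94 = 9.677
Denominator = 1×103 + 0.022×17.9 + 0.12×92.4 = 114.5
Vm = 60.6 · log₁₀(0.084527) = 60.6 × (-1.0730) = -65.02 mV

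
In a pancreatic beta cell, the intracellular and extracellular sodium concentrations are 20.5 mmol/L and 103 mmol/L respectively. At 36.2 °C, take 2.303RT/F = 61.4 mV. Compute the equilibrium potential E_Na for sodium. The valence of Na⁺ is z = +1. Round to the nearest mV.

E = (61.4/z) · log₁₀([Na⁺]_out/[Na⁺]_in) with z = +1.
= (61.4/1) · log₁₀(103/20.5) = 61.40 · log₁₀(5.024)
= 61.40 · (0.7011) = 43.05 mV

43 mV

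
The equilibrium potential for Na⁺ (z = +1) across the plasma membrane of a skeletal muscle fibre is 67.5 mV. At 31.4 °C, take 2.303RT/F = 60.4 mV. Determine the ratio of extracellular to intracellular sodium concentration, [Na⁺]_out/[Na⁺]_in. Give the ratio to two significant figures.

13

log₁₀([out]/[in]) = E·z/(60.4) = 67.5 × 1 / 60.4 = 1.1175
[out]/[in] = 10^(1.1175) = 13.11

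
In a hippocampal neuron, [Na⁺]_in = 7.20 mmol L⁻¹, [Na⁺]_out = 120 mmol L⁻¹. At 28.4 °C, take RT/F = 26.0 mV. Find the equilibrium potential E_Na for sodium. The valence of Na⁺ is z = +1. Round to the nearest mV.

E = (26.0/z) · ln([Na⁺]_out/[Na⁺]_in) with z = +1.
= (26.0/1) · ln(120/7.20) = 26.00 · ln(16.67)
= 26.00 · (2.8134) = 73.15 mV

73 mV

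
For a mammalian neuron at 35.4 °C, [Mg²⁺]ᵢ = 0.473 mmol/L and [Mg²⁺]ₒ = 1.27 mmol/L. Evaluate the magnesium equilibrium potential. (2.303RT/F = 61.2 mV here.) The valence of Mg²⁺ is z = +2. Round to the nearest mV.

13 mV

E = (61.2/z) · log₁₀([Mg²⁺]_out/[Mg²⁺]_in) with z = +2.
= (61.2/2) · log₁₀(1.27/0.473) = 30.60 · log₁₀(2.685)
= 30.60 · (0.4289) = 13.13 mV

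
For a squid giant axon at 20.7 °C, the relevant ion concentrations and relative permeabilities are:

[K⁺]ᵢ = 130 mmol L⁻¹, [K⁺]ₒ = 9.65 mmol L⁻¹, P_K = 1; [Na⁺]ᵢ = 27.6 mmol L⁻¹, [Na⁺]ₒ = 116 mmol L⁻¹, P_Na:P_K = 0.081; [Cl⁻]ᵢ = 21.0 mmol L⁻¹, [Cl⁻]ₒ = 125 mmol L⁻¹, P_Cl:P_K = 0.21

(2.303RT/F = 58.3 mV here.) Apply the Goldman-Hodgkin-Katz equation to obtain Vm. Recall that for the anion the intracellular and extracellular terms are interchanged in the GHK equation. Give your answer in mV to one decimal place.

Vm = 58.3 · log₁₀[(Σ P·[cation]ₒ + Σ P·[anion]ᵢ) / (Σ P·[cation]ᵢ + Σ P·[anion]ₒ)]
Numerator = 1×9.65 + 0.081×116 + 0.21×21.0 = 23.46
Denominator = 1×130 + 0.081×27.6 + 0.21×125 = 158.5
Vm = 58.3 · log₁₀(0.148) = 58.3 × (-0.8297) = -48.37 mV

-48.4 mV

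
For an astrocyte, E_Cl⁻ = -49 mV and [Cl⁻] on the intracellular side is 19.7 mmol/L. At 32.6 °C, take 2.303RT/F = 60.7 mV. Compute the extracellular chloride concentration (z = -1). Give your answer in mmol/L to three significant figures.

126 mmol/L

Nernst: E = (60.7/-1) · log₁₀([out]/[in]), so log₁₀([out]/[in]) = -49.0 × -1 / 60.7 = 0.8072.
[out]/[in] = 10^(0.8072) = 6.416.
[out] = 6.416 × 19.7 = 126.4 mmol/L.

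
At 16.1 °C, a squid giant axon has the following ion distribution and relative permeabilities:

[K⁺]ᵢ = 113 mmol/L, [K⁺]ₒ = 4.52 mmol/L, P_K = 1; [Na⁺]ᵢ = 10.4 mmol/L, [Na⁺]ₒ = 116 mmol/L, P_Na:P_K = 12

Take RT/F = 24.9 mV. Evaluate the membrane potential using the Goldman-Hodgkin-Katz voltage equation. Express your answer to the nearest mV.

Vm = 24.9 · ln[(Σ P·[cation]ₒ + Σ P·[anion]ᵢ) / (Σ P·[cation]ᵢ + Σ P·[anion]ₒ)]
Numerator = 1×4.52 + 12×116 = 1397
Denominator = 1×113 + 12×10.4 = 237.8
Vm = 24.9 · ln(5.8727) = 24.9 × (1.7703) = 44.08 mV

44 mV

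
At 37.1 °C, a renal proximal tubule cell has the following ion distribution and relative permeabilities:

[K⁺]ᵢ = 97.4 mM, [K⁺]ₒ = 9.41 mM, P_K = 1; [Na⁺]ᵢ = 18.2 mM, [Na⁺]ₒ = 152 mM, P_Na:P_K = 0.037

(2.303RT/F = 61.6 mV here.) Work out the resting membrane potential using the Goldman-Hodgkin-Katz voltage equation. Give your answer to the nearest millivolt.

-50 mV

Vm = 61.6 · log₁₀[(Σ P·[cation]ₒ + Σ P·[anion]ᵢ) / (Σ P·[cation]ᵢ + Σ P·[anion]ₒ)]
Numerator = 1×9.41 + 0.037×152 = 15.03
Denominator = 1×97.4 + 0.037×18.2 = 98.07
Vm = 61.6 · log₁₀(0.15329) = 61.6 × (-0.8145) = -50.17 mV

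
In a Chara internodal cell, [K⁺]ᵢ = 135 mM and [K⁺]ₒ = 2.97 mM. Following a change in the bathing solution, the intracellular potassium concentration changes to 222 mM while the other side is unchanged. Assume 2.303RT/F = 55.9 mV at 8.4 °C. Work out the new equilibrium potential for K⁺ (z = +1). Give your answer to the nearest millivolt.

After the shift: [K⁺]_out = 2.97, [K⁺]_in = 222 mM.
E_new = (55.9/1)·log₁₀(2.97/222) = 55.90 · (-1.8736) = -104.73 mV

-105 mV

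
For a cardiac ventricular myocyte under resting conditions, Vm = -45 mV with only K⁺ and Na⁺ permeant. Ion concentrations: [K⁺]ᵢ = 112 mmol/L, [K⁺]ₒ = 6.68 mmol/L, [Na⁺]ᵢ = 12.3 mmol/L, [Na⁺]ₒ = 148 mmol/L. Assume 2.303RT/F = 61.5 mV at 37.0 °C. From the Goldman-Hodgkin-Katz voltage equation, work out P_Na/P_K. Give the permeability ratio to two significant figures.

Let α = P_Na/P_K. GHK: Vm = 61.5·log₁₀[(Kₒ + α·Naₒ)/(Kᵢ + α·Naᵢ)].
10^(Vm/61.5) = 10^(-45.0/61.5) = 0.18548
So 0.18548·(Kᵢ + α·Naᵢ) = Kₒ + α·Naₒ → α = (0.18548·112.0 − 6.68) / (148.0 − 0.18548·12.3)
α = (20.77 − 6.68) / (148.0 − 2.281) = 14.09/145.7 = 0.09672

0.097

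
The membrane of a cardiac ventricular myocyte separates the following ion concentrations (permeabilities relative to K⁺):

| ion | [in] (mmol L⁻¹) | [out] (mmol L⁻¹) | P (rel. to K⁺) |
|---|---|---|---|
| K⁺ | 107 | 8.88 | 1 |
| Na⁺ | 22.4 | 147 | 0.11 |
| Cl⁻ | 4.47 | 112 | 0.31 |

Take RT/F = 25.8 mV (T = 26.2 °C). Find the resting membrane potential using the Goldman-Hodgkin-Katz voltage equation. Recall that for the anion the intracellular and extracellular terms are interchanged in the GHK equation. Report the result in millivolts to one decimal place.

-43.8 mV

Vm = 25.8 · ln[(Σ P·[cation]ₒ + Σ P·[anion]ᵢ) / (Σ P·[cation]ᵢ + Σ P·[anion]ₒ)]
Numerator = 1×8.88 + 0.11×147 + 0.31×4.47 = 26.44
Denominator = 1×107 + 0.11×22.4 + 0.31×112 = 144.2
Vm = 25.8 · ln(0.18335) = 25.8 × (-1.6964) = -43.77 mV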